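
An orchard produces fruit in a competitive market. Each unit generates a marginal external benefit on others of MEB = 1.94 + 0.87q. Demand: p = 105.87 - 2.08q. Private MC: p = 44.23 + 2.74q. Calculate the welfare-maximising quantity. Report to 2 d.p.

Social marginal cost = private MC − MEB = 42.29 + 1.87q.
Set SMC = demand: 42.29 + 1.87q = 105.87 - 2.08q → q* = 16.0962.

q* = 16.10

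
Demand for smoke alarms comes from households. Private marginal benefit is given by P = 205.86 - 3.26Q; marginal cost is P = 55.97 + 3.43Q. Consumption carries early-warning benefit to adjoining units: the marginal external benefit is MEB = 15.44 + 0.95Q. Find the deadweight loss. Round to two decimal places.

Market equilibrium (private): 55.97 + 3.43Q = 205.86 - 3.26Q → Q_m = 22.4051.
Social marginal benefit = demand + MEB = 221.30 - 2.31Q.
Set SMB = MC: 221.30 - 2.31Q = 55.97 + 3.43Q → Q* = 28.8031.
The welfare-loss triangle has base |Q_m − Q*| and height MEB(Q_m) (the vertical gap between SMB and MC is zero at Q* and MEB at Q_m).
DWL = ½ × 6.3980 × 36.7248 = 117.4826.

DWL = 117.48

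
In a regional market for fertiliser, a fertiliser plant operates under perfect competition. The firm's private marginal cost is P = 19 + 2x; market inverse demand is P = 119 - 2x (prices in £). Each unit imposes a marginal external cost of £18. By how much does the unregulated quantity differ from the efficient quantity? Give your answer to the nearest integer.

5 units

Market equilibrium (private): 19 + 2x = 119 - 2x → x_m = 25.0000.
Social marginal cost = private MC + MEC = 37 + 2x.
Set SMC = demand: 37 + 2x = 119 - 2x → x* = 20.5000.
Gap = |25.0000 − 20.5000| = 4.5000.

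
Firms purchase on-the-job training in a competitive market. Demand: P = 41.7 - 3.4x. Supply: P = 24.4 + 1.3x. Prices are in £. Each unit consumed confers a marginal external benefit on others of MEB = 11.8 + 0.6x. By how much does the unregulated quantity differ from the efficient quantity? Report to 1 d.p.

3.4 units

Market equilibrium (private): 24.4 + 1.3x = 41.7 - 3.4x → x_m = 3.6809.
Social marginal benefit = demand + MEB = 53.5 - 2.8x.
Set SMB = MC: 53.5 - 2.8x = 24.4 + 1.3x → x* = 7.0976.
Gap = |3.6809 − 7.0976| = 3.4167.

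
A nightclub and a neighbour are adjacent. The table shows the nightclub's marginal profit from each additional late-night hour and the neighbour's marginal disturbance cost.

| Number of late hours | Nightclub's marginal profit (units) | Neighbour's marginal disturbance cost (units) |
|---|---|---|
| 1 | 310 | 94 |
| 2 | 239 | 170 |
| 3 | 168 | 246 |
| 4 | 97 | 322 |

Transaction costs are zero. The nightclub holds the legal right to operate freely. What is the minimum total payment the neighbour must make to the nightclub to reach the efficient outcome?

Left alone the nightclub would choose level 4 (marginal profit stays positive).
Efficient level: k* = 2 (marginal profit ≥ marginal disturbance cost through 2).
The neighbour must at least cover the nightclub's forgone profit from cutting 4→2: 168 + 97 = 265.

265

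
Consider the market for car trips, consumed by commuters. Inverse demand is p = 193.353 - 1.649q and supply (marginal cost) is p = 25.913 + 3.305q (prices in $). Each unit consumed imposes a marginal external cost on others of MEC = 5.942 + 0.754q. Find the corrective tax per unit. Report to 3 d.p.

tax = $27.275 per unit

Social marginal benefit = demand − MEC = 187.411 - 2.403q.
Set SMB = MC: 187.411 - 2.403q = 25.913 + 3.305q → q* = 28.2933.
The Pigouvian tax equals MEC at q*: 5.942 + 0.754×28.2933 = 27.2751.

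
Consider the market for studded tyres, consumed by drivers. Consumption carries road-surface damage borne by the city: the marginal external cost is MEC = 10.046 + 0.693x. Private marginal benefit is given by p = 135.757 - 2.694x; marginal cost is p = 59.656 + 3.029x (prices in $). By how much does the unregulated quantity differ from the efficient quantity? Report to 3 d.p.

3.002 units

Market equilibrium (private): 59.656 + 3.029x = 135.757 - 2.694x → x_m = 13.2974.
Social marginal benefit = demand − MEC = 125.711 - 3.387x.
Set SMB = MC: 125.711 - 3.387x = 59.656 + 3.029x → x* = 10.2954.
Gap = |13.2974 − 10.2954| = 3.0020.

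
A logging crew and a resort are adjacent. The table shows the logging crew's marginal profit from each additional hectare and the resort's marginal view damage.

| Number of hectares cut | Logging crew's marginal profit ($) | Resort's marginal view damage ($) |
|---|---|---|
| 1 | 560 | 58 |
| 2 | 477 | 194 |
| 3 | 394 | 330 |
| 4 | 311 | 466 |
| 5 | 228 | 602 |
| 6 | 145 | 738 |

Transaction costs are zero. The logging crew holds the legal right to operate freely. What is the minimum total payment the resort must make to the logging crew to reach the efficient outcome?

Left alone the logging crew would choose level 6 (marginal profit stays positive).
Efficient level: k* = 3 (marginal profit ≥ marginal view damage through 3).
The resort must at least cover the logging crew's forgone profit from cutting 6→3: 311 + 228 + 145 = 684.

$684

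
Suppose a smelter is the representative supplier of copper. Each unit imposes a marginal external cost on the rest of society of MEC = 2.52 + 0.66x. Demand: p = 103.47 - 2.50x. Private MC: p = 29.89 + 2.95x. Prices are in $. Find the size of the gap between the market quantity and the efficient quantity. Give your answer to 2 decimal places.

Market equilibrium (private): 29.89 + 2.95x = 103.47 - 2.50x → x_m = 13.5009.
Social marginal cost = private MC + MEC = 32.41 + 3.61x.
Set SMC = demand: 32.41 + 3.61x = 103.47 - 2.50x → x* = 11.6301.
Gap = |13.5009 − 11.6301| = 1.8708.

1.87 units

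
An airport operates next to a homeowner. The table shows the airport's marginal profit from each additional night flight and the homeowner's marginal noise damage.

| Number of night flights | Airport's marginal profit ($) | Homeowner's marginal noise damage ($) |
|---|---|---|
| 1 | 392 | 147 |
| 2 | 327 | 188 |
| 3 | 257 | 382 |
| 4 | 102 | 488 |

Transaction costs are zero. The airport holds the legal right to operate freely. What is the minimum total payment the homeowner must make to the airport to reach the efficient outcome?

Left alone the airport would choose level 4 (marginal profit stays positive).
Efficient level: k* = 2 (marginal profit ≥ marginal noise damage through 2).
The homeowner must at least cover the airport's forgone profit from cutting 4→2: 257 + 102 = 359.

$359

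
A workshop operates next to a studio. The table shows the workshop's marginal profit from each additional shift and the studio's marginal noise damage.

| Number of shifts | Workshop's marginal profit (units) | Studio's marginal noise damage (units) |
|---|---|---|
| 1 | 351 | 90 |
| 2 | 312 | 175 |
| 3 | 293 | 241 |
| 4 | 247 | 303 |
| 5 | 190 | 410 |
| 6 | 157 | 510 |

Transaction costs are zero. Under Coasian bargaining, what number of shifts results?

3

Bargaining reaches the level where marginal profit last exceeds marginal noise damage.
That holds through level 3 (293 ≥ 241) but not at 4 (247 < 303).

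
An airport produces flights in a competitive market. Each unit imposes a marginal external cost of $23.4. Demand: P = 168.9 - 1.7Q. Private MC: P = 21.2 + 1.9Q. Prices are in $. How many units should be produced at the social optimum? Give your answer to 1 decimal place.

Social marginal cost = private MC + MEC = 44.6 + 1.9Q.
Set SMC = demand: 44.6 + 1.9Q = 168.9 - 1.7Q → Q* = 34.5278.

Q* = 34.5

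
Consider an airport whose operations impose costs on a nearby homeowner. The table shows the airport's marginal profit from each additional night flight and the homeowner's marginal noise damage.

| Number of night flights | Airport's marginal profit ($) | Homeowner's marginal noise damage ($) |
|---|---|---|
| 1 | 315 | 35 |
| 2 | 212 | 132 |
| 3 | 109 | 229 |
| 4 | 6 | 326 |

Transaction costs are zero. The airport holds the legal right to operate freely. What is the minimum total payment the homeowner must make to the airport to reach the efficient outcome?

$115

Left alone the airport would choose level 4 (marginal profit stays positive).
Efficient level: k* = 2 (marginal profit ≥ marginal noise damage through 2).
The homeowner must at least cover the airport's forgone profit from cutting 4→2: 109 + 6 = 115.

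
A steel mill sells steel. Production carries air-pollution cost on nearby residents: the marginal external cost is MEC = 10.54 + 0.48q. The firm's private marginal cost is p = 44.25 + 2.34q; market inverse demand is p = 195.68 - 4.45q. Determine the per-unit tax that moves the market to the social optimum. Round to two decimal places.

Social marginal cost = private MC + MEC = 54.79 + 2.82q.
Set SMC = demand: 54.79 + 2.82q = 195.68 - 4.45q → q* = 19.3796.
The Pigouvian tax equals MEC at q*: 10.54 + 0.48×19.3796 = 19.8422.

tax = 19.84 per unit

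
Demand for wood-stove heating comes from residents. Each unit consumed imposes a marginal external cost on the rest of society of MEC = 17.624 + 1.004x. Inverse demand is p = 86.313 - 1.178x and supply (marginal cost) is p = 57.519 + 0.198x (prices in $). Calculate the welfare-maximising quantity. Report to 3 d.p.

Social marginal benefit = demand − MEC = 68.689 - 2.182x.
Set SMB = MC: 68.689 - 2.182x = 57.519 + 0.198x → x* = 4.6933.

x* = 4.693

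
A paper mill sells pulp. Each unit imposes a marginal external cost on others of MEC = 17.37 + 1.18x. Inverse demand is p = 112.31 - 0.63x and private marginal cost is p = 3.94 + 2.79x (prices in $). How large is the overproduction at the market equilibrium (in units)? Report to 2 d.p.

Market equilibrium (private): 3.94 + 2.79x = 112.31 - 0.63x → x_m = 31.6871.
Social marginal cost = private MC + MEC = 21.31 + 3.97x.
Set SMC = demand: 21.31 + 3.97x = 112.31 - 0.63x → x* = 19.7826.
Gap = |31.6871 − 19.7826| = 11.9045.

11.90 units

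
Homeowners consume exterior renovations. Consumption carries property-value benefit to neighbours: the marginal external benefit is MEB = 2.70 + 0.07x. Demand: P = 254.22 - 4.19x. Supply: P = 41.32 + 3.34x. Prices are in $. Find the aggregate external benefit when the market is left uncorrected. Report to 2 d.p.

$104.32

Market equilibrium (private): 41.32 + 3.34x = 254.22 - 4.19x → x_m = 28.2736.
Total external benefit = ∫₀^{x_m} (2.70 + 0.07x) dx = 2.70×28.2736 + ½×0.07×28.2736² = 104.3176.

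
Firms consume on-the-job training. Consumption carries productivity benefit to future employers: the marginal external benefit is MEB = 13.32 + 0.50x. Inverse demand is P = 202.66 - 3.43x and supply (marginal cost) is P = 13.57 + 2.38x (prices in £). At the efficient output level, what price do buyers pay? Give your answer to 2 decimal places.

Social marginal benefit = demand + MEB = 215.98 - 2.93x.
Set SMB = MC: 215.98 - 2.93x = 13.57 + 2.38x → x* = 38.1186.
Consumer price on the demand curve at x*: 202.66 − 3.43×38.1186 = 71.9132.

P = £71.91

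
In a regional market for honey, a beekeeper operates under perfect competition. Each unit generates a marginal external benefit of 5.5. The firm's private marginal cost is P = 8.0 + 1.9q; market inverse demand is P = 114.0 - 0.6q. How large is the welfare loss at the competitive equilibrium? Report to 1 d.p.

DWL = 6.1

Market equilibrium (private): 8.0 + 1.9q = 114.0 - 0.6q → q_m = 42.4000.
Social marginal cost = private MC − MEB = 2.5 + 1.9q.
Set SMC = demand: 2.5 + 1.9q = 114.0 - 0.6q → q* = 44.6000.
Height of the DWL triangle at q_m is demand(q_m) − SMC(q_m) = MEB(q_m) = 5.5000.
DWL = ½ × 2.2000 × 5.5000 = 6.0500.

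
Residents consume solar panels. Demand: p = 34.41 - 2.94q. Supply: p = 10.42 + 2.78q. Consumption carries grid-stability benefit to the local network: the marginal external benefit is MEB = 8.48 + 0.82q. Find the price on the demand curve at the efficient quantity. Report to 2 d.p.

Social marginal benefit = demand + MEB = 42.89 - 2.12q.
Set SMB = MC: 42.89 - 2.12q = 10.42 + 2.78q → q* = 6.6265.
Consumer price on the demand curve at q*: 34.41 − 2.94×6.6265 = 14.9281.

P = 14.93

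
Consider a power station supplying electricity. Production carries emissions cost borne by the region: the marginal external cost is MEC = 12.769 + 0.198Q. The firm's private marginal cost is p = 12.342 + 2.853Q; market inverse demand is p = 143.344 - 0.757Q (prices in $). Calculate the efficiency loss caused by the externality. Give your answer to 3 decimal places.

Market equilibrium (private): 12.342 + 2.853Q = 143.344 - 0.757Q → Q_m = 36.2886.
Social marginal cost = private MC + MEC = 25.111 + 3.051Q.
Set SMC = demand: 25.111 + 3.051Q = 143.344 - 0.757Q → Q* = 31.0486.
The welfare-loss triangle has base |Q_m − Q*| and height MEC(Q_m) (the vertical gap between SMC and demand is zero at Q* and MEC at Q_m).
DWL = ½ × 5.2400 × 19.9542 = 52.2800.

DWL = $52.280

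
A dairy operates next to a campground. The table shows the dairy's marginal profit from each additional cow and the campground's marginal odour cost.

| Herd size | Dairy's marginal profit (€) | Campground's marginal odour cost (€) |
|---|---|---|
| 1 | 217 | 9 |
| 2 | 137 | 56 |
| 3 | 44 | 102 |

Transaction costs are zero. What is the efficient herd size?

2

Bargaining reaches the level where marginal profit last exceeds marginal odour cost.
That holds through level 2 (137 ≥ 56) but not at 3 (44 < 102).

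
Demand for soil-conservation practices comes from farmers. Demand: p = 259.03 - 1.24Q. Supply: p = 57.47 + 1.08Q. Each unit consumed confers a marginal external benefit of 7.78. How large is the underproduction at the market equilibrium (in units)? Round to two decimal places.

3.35 units

Market equilibrium (private): 57.47 + 1.08Q = 259.03 - 1.24Q → Q_m = 86.8793.
Social marginal benefit = demand + MEB = 266.81 - 1.24Q.
Set SMB = MC: 266.81 - 1.24Q = 57.47 + 1.08Q → Q* = 90.2328.
Gap = |86.8793 − 90.2328| = 3.3535.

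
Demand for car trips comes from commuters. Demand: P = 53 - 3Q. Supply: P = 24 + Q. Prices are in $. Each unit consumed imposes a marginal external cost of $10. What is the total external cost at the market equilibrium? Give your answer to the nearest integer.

$73

Market equilibrium (private): 24 + Q = 53 - 3Q → Q_m = 7.2500.
Total external cost = MEC × Q_m = 10 × 7.2500 = 72.5000.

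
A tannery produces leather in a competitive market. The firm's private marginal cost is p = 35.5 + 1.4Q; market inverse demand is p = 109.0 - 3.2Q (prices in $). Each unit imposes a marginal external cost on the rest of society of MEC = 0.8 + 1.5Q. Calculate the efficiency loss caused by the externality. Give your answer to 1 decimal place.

DWL = $50.3

Market equilibrium (private): 35.5 + 1.4Q = 109.0 - 3.2Q → Q_m = 15.9783.
Social marginal cost = private MC + MEC = 36.3 + 2.9Q.
Set SMC = demand: 36.3 + 2.9Q = 109.0 - 3.2Q → Q* = 11.9180.
Between Q* and Q_m the wedge SMC − demand runs linearly from 0 to MEC(Q_m), so the loss is a triangle.
DWL = ½ × 4.0603 × 24.7674 = 50.2815.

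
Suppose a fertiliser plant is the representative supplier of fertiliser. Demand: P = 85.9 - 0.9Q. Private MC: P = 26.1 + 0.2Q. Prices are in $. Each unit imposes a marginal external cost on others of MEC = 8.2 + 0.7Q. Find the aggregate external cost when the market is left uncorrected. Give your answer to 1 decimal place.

$1480.2

Market equilibrium (private): 26.1 + 0.2Q = 85.9 - 0.9Q → Q_m = 54.3636.
Total external cost = ∫₀^{Q_m} (8.2 + 0.7Q) dQ = 8.2×54.3636 + ½×0.7×54.3636² = 1480.1719.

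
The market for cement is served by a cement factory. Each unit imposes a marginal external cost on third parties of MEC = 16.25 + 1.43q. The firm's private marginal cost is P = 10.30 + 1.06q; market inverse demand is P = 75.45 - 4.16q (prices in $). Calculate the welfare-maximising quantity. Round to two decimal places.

Social marginal cost = private MC + MEC = 26.55 + 2.49q.
Set SMC = demand: 26.55 + 2.49q = 75.45 - 4.16q → q* = 7.3534.

q* = 7.35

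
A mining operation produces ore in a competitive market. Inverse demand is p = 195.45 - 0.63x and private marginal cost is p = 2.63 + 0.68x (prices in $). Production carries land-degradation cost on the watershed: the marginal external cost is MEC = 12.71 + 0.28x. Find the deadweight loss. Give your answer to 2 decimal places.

DWL = $914.38

Market equilibrium (private): 2.63 + 0.68x = 195.45 - 0.63x → x_m = 147.1908.
Social marginal cost = private MC + MEC = 15.34 + 0.96x.
Set SMC = demand: 15.34 + 0.96x = 195.45 - 0.63x → x* = 113.2767.
Height of the DWL triangle at x_m is SMC(x_m) − demand(x_m) = MEC(x_m) = 53.9234.
DWL = ½ × 33.9141 × 53.9234 = 914.3818.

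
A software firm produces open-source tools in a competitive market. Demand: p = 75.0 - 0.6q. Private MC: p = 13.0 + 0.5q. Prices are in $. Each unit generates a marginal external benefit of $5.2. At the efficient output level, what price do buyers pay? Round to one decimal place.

Social marginal cost = private MC − MEB = 7.8 + 0.5q.
Set SMC = demand: 7.8 + 0.5q = 75.0 - 0.6q → q* = 61.0909.
Consumer price on the demand curve at q*: 75.0 − 0.6×61.0909 = 38.3455.

P = $38.3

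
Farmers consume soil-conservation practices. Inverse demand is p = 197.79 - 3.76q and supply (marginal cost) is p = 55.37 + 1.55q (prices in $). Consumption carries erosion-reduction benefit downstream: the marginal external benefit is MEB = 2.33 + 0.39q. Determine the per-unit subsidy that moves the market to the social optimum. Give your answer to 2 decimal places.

subsidy = $13.80 per unit

Social marginal benefit = demand + MEB = 200.12 - 3.37q.
Set SMB = MC: 200.12 - 3.37q = 55.37 + 1.55q → q* = 29.4207.
The Pigouvian subsidy equals MEB at q*: 2.33 + 0.39×29.4207 = 13.8041.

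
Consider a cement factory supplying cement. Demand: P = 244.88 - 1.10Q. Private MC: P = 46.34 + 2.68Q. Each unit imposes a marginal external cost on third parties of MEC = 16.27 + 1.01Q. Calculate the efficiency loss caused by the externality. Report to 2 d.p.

Market equilibrium (private): 46.34 + 2.68Q = 244.88 - 1.10Q → Q_m = 52.5238.
Social marginal cost = private MC + MEC = 62.61 + 3.69Q.
Set SMC = demand: 62.61 + 3.69Q = 244.88 - 1.10Q → Q* = 38.0522.
The welfare-loss triangle has base |Q_m − Q*| and height MEC(Q_m) (the vertical gap between SMC and demand is zero at Q* and MEC at Q_m).
DWL = ½ × 14.4716 × 69.3190 = 501.5784.

DWL = 501.58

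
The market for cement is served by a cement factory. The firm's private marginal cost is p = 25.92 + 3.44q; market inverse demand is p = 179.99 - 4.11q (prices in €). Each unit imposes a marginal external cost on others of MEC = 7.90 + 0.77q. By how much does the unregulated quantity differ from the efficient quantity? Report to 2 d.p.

2.84 units

Market equilibrium (private): 25.92 + 3.44q = 179.99 - 4.11q → q_m = 20.4066.
Social marginal cost = private MC + MEC = 33.82 + 4.21q.
Set SMC = demand: 33.82 + 4.21q = 179.99 - 4.11q → q* = 17.5685.
Gap = |20.4066 − 17.5685| = 2.8381.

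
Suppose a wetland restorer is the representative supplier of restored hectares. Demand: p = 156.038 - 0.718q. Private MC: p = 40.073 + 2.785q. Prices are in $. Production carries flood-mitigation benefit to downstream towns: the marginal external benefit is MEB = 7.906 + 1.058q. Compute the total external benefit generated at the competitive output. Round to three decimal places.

$841.459

Market equilibrium (private): 40.073 + 2.785q = 156.038 - 0.718q → q_m = 33.1045.
Total external benefit = ∫₀^{q_m} (7.906 + 1.058q) dq = 7.906×33.1045 + ½×1.058×33.1045² = 841.4595.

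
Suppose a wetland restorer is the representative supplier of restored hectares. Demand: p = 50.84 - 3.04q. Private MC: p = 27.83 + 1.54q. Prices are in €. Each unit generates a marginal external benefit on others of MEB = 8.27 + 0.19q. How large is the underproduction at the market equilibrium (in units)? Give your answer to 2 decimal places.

2.10 units

Market equilibrium (private): 27.83 + 1.54q = 50.84 - 3.04q → q_m = 5.0240.
Social marginal cost = private MC − MEB = 19.56 + 1.35q.
Set SMC = demand: 19.56 + 1.35q = 50.84 - 3.04q → q* = 7.1253.
Gap = |5.0240 − 7.1253| = 2.1013.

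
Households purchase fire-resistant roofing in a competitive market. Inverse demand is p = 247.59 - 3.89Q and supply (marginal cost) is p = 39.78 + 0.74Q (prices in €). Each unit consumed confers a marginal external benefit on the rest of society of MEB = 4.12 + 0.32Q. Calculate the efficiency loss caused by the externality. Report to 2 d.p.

Market equilibrium (private): 39.78 + 0.74Q = 247.59 - 3.89Q → Q_m = 44.8834.
Social marginal benefit = demand + MEB = 251.71 - 3.57Q.
Set SMB = MC: 251.71 - 3.57Q = 39.78 + 0.74Q → Q* = 49.1717.
Height of the DWL triangle at Q_m is SMB(Q_m) − MC(Q_m) = MEB(Q_m) = 18.4827.
DWL = ½ × 4.2883 × 18.4827 = 39.6297.

DWL = €39.63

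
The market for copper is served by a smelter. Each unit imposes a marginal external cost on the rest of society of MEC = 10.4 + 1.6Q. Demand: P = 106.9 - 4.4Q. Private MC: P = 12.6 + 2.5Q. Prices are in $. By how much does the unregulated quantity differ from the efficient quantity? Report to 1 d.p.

3.8 units

Market equilibrium (private): 12.6 + 2.5Q = 106.9 - 4.4Q → Q_m = 13.6667.
Social marginal cost = private MC + MEC = 23.0 + 4.1Q.
Set SMC = demand: 23.0 + 4.1Q = 106.9 - 4.4Q → Q* = 9.8706.
Gap = |13.6667 − 9.8706| = 3.7961.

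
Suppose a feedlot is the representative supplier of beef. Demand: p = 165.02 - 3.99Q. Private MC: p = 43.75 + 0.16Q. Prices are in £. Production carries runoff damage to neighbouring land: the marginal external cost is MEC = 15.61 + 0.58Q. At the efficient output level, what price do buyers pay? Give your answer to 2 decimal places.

Social marginal cost = private MC + MEC = 59.36 + 0.74Q.
Set SMC = demand: 59.36 + 0.74Q = 165.02 - 3.99Q → Q* = 22.3383.
Consumer price on the demand curve at Q*: 165.02 − 3.99×22.3383 = 75.8902.

P = £75.89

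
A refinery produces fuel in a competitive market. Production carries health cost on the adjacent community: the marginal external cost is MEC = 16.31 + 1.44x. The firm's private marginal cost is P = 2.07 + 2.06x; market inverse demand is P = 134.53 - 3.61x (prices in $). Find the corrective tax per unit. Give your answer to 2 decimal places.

Social marginal cost = private MC + MEC = 18.38 + 3.50x.
Set SMC = demand: 18.38 + 3.50x = 134.53 - 3.61x → x* = 16.3361.
The Pigouvian tax equals MEC at x*: 16.31 + 1.44×16.3361 = 39.8340.

tax = $39.83 per unit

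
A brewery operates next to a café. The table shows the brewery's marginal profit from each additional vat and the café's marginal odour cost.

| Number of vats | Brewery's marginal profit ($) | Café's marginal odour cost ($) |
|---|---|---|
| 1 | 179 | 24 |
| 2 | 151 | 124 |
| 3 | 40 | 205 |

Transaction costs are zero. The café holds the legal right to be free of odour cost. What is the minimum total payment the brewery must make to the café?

$148

Efficient level: marginal profit ≥ marginal odour cost through level 2, so k* = 2.
With the café holding the right, the brewery must at least compensate total damage at k*: 24 + 124 = 148.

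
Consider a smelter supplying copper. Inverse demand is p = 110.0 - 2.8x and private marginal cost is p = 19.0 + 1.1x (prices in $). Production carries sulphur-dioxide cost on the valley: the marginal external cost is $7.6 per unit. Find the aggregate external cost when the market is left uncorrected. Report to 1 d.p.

Market equilibrium (private): 19.0 + 1.1x = 110.0 - 2.8x → x_m = 23.3333.
Total external cost = MEC × x_m = 7.6 × 23.3333 = 177.3331.

$177.3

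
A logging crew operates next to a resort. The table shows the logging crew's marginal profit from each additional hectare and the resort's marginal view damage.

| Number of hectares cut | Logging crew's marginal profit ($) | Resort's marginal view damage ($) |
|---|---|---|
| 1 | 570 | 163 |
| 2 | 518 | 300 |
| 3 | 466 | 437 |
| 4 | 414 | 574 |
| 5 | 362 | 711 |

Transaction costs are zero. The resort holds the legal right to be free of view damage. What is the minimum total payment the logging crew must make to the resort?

Efficient level: marginal profit ≥ marginal view damage through level 3, so k* = 3.
With the resort holding the right, the logging crew must at least compensate total damage at k*: 163 + 300 + 437 = 900.

$900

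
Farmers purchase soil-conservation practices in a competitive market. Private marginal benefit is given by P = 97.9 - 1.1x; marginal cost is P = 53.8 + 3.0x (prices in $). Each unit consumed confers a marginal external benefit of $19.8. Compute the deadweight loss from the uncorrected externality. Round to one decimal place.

DWL = $47.8

Market equilibrium (private): 53.8 + 3.0x = 97.9 - 1.1x → x_m = 10.7561.
Social marginal benefit = demand + MEB = 117.7 - 1.1x.
Set SMB = MC: 117.7 - 1.1x = 53.8 + 3.0x → x* = 15.5854.
The welfare-loss triangle has base |x_m − x*| and height MEB(x_m) (the vertical gap between SMB and MC is zero at x* and MEB at x_m).
DWL = ½ × 4.8293 × 19.8000 = 47.8101.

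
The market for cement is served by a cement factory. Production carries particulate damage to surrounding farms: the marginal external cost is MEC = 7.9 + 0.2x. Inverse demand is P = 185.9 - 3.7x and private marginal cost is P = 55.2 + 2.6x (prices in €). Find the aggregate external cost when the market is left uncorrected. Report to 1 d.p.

€206.9

Market equilibrium (private): 55.2 + 2.6x = 185.9 - 3.7x → x_m = 20.7460.
Total external cost = ∫₀^{x_m} (7.9 + 0.2x) dx = 7.9×20.7460 + ½×0.2×20.7460² = 206.9331.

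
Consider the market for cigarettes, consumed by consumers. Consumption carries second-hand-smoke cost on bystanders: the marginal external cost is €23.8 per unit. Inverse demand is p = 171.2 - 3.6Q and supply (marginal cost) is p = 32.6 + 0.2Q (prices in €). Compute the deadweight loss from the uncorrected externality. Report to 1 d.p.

DWL = €74.5

Market equilibrium (private): 32.6 + 0.2Q = 171.2 - 3.6Q → Q_m = 36.4737.
Social marginal benefit = demand − MEC = 147.4 - 3.6Q.
Set SMB = MC: 147.4 - 3.6Q = 32.6 + 0.2Q → Q* = 30.2105.
The loss is the area between SMB and MC from Q* to Q_m; with linear curves that's a triangle of height MEC(Q_m).
DWL = ½ × 6.2632 × 23.8000 = 74.5321.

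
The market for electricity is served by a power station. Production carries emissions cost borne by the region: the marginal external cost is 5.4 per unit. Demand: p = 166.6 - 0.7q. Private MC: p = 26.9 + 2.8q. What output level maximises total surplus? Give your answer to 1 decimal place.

Social marginal cost = private MC + MEC = 32.3 + 2.8q.
Set SMC = demand: 32.3 + 2.8q = 166.6 - 0.7q → q* = 38.3714.

q* = 38.4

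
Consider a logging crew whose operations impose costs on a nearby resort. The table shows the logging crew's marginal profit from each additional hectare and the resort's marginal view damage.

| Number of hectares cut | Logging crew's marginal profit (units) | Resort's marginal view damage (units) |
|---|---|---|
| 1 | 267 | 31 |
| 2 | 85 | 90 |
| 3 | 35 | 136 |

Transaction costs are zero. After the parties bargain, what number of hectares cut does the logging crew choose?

Bargaining reaches the level where marginal profit last exceeds marginal view damage.
That holds through level 1 (267 ≥ 31) but not at 2 (85 < 90).

1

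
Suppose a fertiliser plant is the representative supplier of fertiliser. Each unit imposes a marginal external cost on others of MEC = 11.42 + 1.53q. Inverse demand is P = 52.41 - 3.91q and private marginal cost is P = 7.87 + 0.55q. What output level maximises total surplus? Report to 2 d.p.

q* = 5.53

Social marginal cost = private MC + MEC = 19.29 + 2.08q.
Set SMC = demand: 19.29 + 2.08q = 52.41 - 3.91q → q* = 5.5292.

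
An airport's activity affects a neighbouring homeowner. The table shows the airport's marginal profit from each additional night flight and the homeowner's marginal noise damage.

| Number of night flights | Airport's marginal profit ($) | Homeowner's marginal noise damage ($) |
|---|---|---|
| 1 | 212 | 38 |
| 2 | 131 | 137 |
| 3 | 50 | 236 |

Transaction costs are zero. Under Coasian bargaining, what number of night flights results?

1

Bargaining reaches the level where marginal profit last exceeds marginal noise damage.
That holds through level 1 (212 ≥ 38) but not at 2 (131 < 137).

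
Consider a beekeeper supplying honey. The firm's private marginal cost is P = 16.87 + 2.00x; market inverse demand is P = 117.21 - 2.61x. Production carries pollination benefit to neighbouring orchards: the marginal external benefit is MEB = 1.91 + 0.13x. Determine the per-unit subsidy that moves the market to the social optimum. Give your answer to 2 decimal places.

subsidy = 4.88 per unit

Social marginal cost = private MC − MEB = 14.96 + 1.87x.
Set SMC = demand: 14.96 + 1.87x = 117.21 - 2.61x → x* = 22.8237.
The Pigouvian subsidy equals MEB at x*: 1.91 + 0.13×22.8237 = 4.8771.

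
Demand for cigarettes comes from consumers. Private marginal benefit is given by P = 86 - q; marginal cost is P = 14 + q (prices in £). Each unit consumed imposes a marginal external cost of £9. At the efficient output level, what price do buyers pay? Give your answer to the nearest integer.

P = £55

Social marginal benefit = demand − MEC = 77 - q.
Set SMB = MC: 77 - q = 14 + q → q* = 31.5000.
Consumer price on the demand curve at q*: 86 − 1×31.5000 = 54.5000.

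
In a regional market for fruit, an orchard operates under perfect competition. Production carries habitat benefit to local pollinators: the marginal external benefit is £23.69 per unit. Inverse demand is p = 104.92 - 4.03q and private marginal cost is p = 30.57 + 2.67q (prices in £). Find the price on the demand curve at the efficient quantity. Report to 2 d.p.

Social marginal cost = private MC − MEB = 6.88 + 2.67q.
Set SMC = demand: 6.88 + 2.67q = 104.92 - 4.03q → q* = 14.6328.
Consumer price on the demand curve at q*: 104.92 − 4.03×14.6328 = 45.9498.

P = £45.95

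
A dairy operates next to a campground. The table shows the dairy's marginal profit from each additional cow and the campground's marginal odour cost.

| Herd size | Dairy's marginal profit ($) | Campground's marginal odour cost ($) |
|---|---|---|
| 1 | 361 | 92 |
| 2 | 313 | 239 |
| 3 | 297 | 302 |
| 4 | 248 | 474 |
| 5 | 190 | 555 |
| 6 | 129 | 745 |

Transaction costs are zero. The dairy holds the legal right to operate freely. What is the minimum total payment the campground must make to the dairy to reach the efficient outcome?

Left alone the dairy would choose level 6 (marginal profit stays positive).
Efficient level: k* = 2 (marginal profit ≥ marginal odour cost through 2).
The campground must at least cover the dairy's forgone profit from cutting 6→2: 297 + 248 + 190 + 129 = 864.

$864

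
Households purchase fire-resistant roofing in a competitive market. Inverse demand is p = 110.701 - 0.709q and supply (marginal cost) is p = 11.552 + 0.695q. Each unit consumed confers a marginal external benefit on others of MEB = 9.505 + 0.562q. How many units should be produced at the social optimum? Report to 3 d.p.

q* = 129.043

Social marginal benefit = demand + MEB = 120.206 - 0.147q.
Set SMB = MC: 120.206 - 0.147q = 11.552 + 0.695q → q* = 129.0428.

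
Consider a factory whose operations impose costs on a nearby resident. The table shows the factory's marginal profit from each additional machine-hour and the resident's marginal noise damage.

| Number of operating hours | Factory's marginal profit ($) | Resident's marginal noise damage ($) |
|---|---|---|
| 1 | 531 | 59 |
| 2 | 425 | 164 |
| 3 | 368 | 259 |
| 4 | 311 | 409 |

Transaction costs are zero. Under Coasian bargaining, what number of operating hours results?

Bargaining reaches the level where marginal profit last exceeds marginal noise damage.
That holds through level 3 (368 ≥ 259) but not at 4 (311 < 409).

3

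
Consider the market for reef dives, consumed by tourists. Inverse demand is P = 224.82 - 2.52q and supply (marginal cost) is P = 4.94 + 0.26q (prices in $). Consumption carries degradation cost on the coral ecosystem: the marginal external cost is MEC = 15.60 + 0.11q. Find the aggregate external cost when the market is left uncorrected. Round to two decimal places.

Market equilibrium (private): 4.94 + 0.26q = 224.82 - 2.52q → q_m = 79.0935.
Total external cost = ∫₀^{q_m} (15.60 + 0.11q) dq = 15.60×79.0935 + ½×0.11×79.0935² = 1577.9266.

$1577.93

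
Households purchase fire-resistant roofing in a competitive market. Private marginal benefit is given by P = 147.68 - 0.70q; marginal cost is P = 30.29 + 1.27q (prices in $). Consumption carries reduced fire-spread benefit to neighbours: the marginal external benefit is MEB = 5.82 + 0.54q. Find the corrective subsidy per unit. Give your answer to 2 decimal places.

Social marginal benefit = demand + MEB = 153.50 - 0.16q.
Set SMB = MC: 153.50 - 0.16q = 30.29 + 1.27q → q* = 86.1608.
The Pigouvian subsidy equals MEB at q*: 5.82 + 0.54×86.1608 = 52.3468.

subsidy = $52.35 per unit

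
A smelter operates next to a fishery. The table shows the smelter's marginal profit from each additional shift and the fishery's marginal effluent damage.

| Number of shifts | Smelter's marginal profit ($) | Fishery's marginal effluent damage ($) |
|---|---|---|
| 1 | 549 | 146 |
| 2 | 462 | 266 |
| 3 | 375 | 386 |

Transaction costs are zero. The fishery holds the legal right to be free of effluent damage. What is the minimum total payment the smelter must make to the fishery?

$412

Efficient level: marginal profit ≥ marginal effluent damage through level 2, so k* = 2.
With the fishery holding the right, the smelter must at least compensate total damage at k*: 146 + 266 = 412.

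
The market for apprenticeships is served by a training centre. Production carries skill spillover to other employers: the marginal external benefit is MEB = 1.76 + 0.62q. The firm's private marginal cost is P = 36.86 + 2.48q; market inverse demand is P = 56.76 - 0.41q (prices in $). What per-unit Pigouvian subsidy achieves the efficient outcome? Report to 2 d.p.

subsidy = $7.68 per unit

Social marginal cost = private MC − MEB = 35.10 + 1.86q.
Set SMC = demand: 35.10 + 1.86q = 56.76 - 0.41q → q* = 9.5419.
The Pigouvian subsidy equals MEB at q*: 1.76 + 0.62×9.5419 = 7.6760.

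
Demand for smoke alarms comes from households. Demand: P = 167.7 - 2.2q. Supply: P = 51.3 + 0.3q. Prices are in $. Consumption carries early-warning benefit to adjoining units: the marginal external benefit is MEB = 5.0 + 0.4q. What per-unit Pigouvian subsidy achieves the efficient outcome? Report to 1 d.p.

Social marginal benefit = demand + MEB = 172.7 - 1.8q.
Set SMB = MC: 172.7 - 1.8q = 51.3 + 0.3q → q* = 57.8095.
The Pigouvian subsidy equals MEB at q*: 5.0 + 0.4×57.8095 = 28.1238.

subsidy = $28.1 per unit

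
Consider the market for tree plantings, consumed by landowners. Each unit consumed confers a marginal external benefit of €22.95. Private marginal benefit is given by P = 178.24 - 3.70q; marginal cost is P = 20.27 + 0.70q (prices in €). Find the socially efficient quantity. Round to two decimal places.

Social marginal benefit = demand + MEB = 201.19 - 3.70q.
Set SMB = MC: 201.19 - 3.70q = 20.27 + 0.70q → q* = 41.1182.

q* = 41.12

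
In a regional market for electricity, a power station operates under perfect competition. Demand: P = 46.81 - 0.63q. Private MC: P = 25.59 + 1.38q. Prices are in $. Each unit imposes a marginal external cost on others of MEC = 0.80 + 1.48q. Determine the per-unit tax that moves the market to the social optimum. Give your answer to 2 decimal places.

Social marginal cost = private MC + MEC = 26.39 + 2.86q.
Set SMC = demand: 26.39 + 2.86q = 46.81 - 0.63q → q* = 5.8510.
The Pigouvian tax equals MEC at q*: 0.80 + 1.48×5.8510 = 9.4595.

tax = $9.46 per unit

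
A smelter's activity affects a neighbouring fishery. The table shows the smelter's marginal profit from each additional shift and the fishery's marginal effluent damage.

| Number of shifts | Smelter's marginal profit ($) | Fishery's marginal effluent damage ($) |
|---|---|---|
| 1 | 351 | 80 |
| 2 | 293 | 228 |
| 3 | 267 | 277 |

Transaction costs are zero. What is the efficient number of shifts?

2

Bargaining reaches the level where marginal profit last exceeds marginal effluent damage.
That holds through level 2 (293 ≥ 228) but not at 3 (267 < 277).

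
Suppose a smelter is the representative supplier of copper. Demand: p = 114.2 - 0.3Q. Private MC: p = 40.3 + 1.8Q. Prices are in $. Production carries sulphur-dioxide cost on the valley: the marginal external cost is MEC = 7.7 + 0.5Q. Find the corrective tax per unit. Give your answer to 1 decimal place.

tax = $20.4 per unit

Social marginal cost = private MC + MEC = 48.0 + 2.3Q.
Set SMC = demand: 48.0 + 2.3Q = 114.2 - 0.3Q → Q* = 25.4615.
The Pigouvian tax equals MEC at Q*: 7.7 + 0.5×25.4615 = 20.4308.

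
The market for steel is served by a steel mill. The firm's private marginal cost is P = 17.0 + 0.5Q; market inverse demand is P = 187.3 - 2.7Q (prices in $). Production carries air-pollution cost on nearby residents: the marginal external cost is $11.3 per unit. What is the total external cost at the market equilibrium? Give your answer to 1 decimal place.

Market equilibrium (private): 17.0 + 0.5Q = 187.3 - 2.7Q → Q_m = 53.2188.
Total external cost = MEC × Q_m = 11.3 × 53.2188 = 601.3724.

$601.4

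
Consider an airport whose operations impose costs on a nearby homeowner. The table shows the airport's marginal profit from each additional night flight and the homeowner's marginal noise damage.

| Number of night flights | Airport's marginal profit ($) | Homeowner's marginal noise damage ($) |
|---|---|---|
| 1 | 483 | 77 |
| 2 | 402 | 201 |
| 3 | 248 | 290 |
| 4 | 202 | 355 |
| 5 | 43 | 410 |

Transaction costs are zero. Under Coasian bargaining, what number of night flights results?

Bargaining reaches the level where marginal profit last exceeds marginal noise damage.
That holds through level 2 (402 ≥ 201) but not at 3 (248 < 290).

2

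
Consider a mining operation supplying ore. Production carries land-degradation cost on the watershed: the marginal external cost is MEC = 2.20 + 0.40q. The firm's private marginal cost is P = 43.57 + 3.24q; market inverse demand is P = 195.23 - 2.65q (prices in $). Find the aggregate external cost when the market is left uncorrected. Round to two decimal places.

$189.25

Market equilibrium (private): 43.57 + 3.24q = 195.23 - 2.65q → q_m = 25.7487.
Total external cost = ∫₀^{q_m} (2.20 + 0.40q) dq = 2.20×25.7487 + ½×0.40×25.7487² = 189.2463.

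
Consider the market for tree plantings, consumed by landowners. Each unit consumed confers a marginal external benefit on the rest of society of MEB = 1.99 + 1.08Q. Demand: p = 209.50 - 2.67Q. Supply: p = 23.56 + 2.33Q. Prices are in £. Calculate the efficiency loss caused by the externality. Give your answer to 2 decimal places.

Market equilibrium (private): 23.56 + 2.33Q = 209.50 - 2.67Q → Q_m = 37.1880.
Social marginal benefit = demand + MEB = 211.49 - 1.59Q.
Set SMB = MC: 211.49 - 1.59Q = 23.56 + 2.33Q → Q* = 47.9413.
Between Q* and Q_m the wedge SMB − MC runs linearly from 0 to MEB(Q_m), so the loss is a triangle.
DWL = ½ × 10.7533 × 42.1530 = 226.6419.

DWL = £226.64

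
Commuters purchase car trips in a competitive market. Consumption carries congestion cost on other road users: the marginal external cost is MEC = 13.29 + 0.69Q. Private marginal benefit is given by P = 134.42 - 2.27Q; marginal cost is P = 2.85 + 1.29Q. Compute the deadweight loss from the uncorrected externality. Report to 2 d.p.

Market equilibrium (private): 2.85 + 1.29Q = 134.42 - 2.27Q → Q_m = 36.9579.
Social marginal benefit = demand − MEC = 121.13 - 2.96Q.
Set SMB = MC: 121.13 - 2.96Q = 2.85 + 1.29Q → Q* = 27.8306.
Height of the DWL triangle at Q_m is MC(Q_m) − SMB(Q_m) = MEC(Q_m) = 38.7909.
DWL = ½ × 9.1273 × 38.7909 = 177.0281.

DWL = 177.03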